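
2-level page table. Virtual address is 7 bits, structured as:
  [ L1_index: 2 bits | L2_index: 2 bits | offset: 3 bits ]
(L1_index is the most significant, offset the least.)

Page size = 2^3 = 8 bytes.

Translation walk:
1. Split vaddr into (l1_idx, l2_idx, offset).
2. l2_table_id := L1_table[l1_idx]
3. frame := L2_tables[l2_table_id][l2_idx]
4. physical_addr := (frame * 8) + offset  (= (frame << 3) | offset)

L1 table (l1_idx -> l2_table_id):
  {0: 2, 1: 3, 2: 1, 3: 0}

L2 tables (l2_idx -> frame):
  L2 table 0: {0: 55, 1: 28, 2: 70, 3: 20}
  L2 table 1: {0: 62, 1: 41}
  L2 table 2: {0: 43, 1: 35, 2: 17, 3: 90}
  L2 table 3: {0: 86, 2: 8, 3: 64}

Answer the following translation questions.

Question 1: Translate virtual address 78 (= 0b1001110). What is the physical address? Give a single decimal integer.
vaddr = 78 = 0b1001110
Split: l1_idx=2, l2_idx=1, offset=6
L1[2] = 1
L2[1][1] = 41
paddr = 41 * 8 + 6 = 334

Answer: 334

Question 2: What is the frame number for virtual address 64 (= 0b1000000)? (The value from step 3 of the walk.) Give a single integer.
Answer: 62

Derivation:
vaddr = 64: l1_idx=2, l2_idx=0
L1[2] = 1; L2[1][0] = 62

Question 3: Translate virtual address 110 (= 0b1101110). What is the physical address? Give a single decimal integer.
Answer: 230

Derivation:
vaddr = 110 = 0b1101110
Split: l1_idx=3, l2_idx=1, offset=6
L1[3] = 0
L2[0][1] = 28
paddr = 28 * 8 + 6 = 230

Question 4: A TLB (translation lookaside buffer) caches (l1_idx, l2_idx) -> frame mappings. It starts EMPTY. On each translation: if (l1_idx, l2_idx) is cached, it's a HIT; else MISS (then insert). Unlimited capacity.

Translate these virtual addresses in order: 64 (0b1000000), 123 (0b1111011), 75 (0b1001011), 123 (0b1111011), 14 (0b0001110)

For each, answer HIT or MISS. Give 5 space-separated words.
Answer: MISS MISS MISS HIT MISS

Derivation:
vaddr=64: (2,0) not in TLB -> MISS, insert
vaddr=123: (3,3) not in TLB -> MISS, insert
vaddr=75: (2,1) not in TLB -> MISS, insert
vaddr=123: (3,3) in TLB -> HIT
vaddr=14: (0,1) not in TLB -> MISS, insert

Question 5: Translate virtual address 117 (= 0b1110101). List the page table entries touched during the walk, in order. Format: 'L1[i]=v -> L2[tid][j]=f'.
Answer: L1[3]=0 -> L2[0][2]=70

Derivation:
vaddr = 117 = 0b1110101
Split: l1_idx=3, l2_idx=2, offset=5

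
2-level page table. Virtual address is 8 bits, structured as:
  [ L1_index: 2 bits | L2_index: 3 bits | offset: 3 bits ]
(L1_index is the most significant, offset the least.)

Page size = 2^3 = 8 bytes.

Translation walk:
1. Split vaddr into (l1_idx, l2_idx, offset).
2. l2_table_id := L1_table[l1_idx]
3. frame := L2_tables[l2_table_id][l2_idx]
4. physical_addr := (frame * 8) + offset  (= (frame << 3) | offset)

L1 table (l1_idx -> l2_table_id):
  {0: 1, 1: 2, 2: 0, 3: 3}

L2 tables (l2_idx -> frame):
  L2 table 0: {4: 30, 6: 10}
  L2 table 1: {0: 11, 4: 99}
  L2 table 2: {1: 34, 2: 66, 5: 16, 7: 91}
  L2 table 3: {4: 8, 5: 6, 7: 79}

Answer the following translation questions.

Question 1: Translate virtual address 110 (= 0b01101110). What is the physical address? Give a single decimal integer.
Answer: 134

Derivation:
vaddr = 110 = 0b01101110
Split: l1_idx=1, l2_idx=5, offset=6
L1[1] = 2
L2[2][5] = 16
paddr = 16 * 8 + 6 = 134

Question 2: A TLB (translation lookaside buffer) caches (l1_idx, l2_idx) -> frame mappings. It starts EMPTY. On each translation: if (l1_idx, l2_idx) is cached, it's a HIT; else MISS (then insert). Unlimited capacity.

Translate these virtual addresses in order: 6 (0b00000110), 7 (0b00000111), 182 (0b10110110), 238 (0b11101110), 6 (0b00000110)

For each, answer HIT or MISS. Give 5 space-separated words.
Answer: MISS HIT MISS MISS HIT

Derivation:
vaddr=6: (0,0) not in TLB -> MISS, insert
vaddr=7: (0,0) in TLB -> HIT
vaddr=182: (2,6) not in TLB -> MISS, insert
vaddr=238: (3,5) not in TLB -> MISS, insert
vaddr=6: (0,0) in TLB -> HIT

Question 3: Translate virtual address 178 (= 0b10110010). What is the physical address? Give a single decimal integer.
Answer: 82

Derivation:
vaddr = 178 = 0b10110010
Split: l1_idx=2, l2_idx=6, offset=2
L1[2] = 0
L2[0][6] = 10
paddr = 10 * 8 + 2 = 82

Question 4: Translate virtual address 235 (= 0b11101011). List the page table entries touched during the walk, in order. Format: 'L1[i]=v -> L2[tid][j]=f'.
vaddr = 235 = 0b11101011
Split: l1_idx=3, l2_idx=5, offset=3

Answer: L1[3]=3 -> L2[3][5]=6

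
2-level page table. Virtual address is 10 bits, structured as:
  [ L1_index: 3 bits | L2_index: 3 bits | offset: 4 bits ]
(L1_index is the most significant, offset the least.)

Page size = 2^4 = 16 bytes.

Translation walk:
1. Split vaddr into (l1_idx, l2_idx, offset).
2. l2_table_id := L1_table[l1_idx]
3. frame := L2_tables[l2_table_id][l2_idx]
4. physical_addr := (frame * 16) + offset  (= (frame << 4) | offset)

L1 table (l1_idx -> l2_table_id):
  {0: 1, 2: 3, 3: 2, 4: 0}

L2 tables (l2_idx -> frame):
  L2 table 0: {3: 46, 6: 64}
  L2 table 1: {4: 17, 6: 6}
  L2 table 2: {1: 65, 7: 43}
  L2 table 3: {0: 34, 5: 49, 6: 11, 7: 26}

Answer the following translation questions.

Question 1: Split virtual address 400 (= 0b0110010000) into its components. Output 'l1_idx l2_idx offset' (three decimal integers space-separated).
vaddr = 400 = 0b0110010000
  top 3 bits -> l1_idx = 3
  next 3 bits -> l2_idx = 1
  bottom 4 bits -> offset = 0

Answer: 3 1 0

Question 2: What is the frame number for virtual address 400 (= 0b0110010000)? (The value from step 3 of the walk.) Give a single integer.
Answer: 65

Derivation:
vaddr = 400: l1_idx=3, l2_idx=1
L1[3] = 2; L2[2][1] = 65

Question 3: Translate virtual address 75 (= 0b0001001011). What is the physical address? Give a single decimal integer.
Answer: 283

Derivation:
vaddr = 75 = 0b0001001011
Split: l1_idx=0, l2_idx=4, offset=11
L1[0] = 1
L2[1][4] = 17
paddr = 17 * 16 + 11 = 283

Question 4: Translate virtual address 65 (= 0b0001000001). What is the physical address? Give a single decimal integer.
Answer: 273

Derivation:
vaddr = 65 = 0b0001000001
Split: l1_idx=0, l2_idx=4, offset=1
L1[0] = 1
L2[1][4] = 17
paddr = 17 * 16 + 1 = 273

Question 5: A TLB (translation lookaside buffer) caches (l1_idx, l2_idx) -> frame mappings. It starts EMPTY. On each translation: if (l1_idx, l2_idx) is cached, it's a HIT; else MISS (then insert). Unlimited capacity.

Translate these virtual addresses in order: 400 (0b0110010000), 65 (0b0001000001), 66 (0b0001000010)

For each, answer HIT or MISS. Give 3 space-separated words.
Answer: MISS MISS HIT

Derivation:
vaddr=400: (3,1) not in TLB -> MISS, insert
vaddr=65: (0,4) not in TLB -> MISS, insert
vaddr=66: (0,4) in TLB -> HIT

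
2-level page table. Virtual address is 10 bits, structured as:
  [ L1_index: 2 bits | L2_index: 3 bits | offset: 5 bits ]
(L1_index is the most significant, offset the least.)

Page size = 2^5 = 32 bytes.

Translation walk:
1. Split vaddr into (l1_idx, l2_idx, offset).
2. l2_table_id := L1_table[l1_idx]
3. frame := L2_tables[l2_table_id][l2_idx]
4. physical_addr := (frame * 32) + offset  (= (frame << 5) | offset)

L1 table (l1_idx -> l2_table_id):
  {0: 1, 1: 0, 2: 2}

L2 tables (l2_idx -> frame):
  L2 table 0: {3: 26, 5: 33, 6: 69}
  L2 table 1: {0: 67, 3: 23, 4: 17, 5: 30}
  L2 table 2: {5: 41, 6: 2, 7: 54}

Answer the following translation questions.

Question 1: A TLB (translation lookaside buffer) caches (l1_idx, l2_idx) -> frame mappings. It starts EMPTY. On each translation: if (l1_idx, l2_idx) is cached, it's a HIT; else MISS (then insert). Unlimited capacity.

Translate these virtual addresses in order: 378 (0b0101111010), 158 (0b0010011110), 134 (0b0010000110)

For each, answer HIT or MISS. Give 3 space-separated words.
Answer: MISS MISS HIT

Derivation:
vaddr=378: (1,3) not in TLB -> MISS, insert
vaddr=158: (0,4) not in TLB -> MISS, insert
vaddr=134: (0,4) in TLB -> HIT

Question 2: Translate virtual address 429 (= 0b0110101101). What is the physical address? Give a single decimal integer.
vaddr = 429 = 0b0110101101
Split: l1_idx=1, l2_idx=5, offset=13
L1[1] = 0
L2[0][5] = 33
paddr = 33 * 32 + 13 = 1069

Answer: 1069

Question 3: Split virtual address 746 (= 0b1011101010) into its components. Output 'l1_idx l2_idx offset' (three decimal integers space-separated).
Answer: 2 7 10

Derivation:
vaddr = 746 = 0b1011101010
  top 2 bits -> l1_idx = 2
  next 3 bits -> l2_idx = 7
  bottom 5 bits -> offset = 10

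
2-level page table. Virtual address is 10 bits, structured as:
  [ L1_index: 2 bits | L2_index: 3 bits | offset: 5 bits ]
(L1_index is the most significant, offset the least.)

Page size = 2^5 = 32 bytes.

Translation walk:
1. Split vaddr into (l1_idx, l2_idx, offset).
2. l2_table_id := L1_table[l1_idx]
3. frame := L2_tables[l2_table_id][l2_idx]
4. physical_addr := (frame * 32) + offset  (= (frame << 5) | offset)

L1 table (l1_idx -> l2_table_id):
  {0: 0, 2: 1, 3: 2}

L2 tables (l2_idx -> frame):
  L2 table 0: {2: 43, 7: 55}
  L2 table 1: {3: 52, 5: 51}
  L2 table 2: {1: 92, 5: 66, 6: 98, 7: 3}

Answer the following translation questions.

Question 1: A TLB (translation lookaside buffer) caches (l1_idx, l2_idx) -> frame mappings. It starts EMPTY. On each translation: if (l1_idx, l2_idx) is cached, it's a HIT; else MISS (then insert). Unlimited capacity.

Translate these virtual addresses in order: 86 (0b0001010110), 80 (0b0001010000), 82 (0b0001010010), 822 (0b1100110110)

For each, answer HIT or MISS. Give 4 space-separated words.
Answer: MISS HIT HIT MISS

Derivation:
vaddr=86: (0,2) not in TLB -> MISS, insert
vaddr=80: (0,2) in TLB -> HIT
vaddr=82: (0,2) in TLB -> HIT
vaddr=822: (3,1) not in TLB -> MISS, insert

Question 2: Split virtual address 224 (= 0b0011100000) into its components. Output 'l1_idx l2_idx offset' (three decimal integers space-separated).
Answer: 0 7 0

Derivation:
vaddr = 224 = 0b0011100000
  top 2 bits -> l1_idx = 0
  next 3 bits -> l2_idx = 7
  bottom 5 bits -> offset = 0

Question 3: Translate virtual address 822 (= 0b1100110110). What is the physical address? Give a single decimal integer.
vaddr = 822 = 0b1100110110
Split: l1_idx=3, l2_idx=1, offset=22
L1[3] = 2
L2[2][1] = 92
paddr = 92 * 32 + 22 = 2966

Answer: 2966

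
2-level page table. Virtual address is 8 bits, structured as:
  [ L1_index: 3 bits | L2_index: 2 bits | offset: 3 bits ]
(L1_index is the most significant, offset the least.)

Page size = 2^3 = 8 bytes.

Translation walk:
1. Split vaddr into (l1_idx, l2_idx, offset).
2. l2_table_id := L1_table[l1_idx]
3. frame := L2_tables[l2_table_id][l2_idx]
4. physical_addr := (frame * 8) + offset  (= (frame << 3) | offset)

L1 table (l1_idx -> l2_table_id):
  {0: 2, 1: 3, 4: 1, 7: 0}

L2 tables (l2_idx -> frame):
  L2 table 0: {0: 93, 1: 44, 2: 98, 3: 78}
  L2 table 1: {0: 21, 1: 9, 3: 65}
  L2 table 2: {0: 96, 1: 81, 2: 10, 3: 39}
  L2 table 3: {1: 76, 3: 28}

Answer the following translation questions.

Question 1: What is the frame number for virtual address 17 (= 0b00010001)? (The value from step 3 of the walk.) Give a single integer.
Answer: 10

Derivation:
vaddr = 17: l1_idx=0, l2_idx=2
L1[0] = 2; L2[2][2] = 10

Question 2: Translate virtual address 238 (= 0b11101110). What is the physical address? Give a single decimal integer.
vaddr = 238 = 0b11101110
Split: l1_idx=7, l2_idx=1, offset=6
L1[7] = 0
L2[0][1] = 44
paddr = 44 * 8 + 6 = 358

Answer: 358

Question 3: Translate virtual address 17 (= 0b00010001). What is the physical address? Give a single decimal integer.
Answer: 81

Derivation:
vaddr = 17 = 0b00010001
Split: l1_idx=0, l2_idx=2, offset=1
L1[0] = 2
L2[2][2] = 10
paddr = 10 * 8 + 1 = 81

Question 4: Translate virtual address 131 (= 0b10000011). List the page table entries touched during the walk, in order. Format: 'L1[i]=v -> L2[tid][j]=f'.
vaddr = 131 = 0b10000011
Split: l1_idx=4, l2_idx=0, offset=3

Answer: L1[4]=1 -> L2[1][0]=21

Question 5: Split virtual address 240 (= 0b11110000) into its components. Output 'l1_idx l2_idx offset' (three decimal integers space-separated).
vaddr = 240 = 0b11110000
  top 3 bits -> l1_idx = 7
  next 2 bits -> l2_idx = 2
  bottom 3 bits -> offset = 0

Answer: 7 2 0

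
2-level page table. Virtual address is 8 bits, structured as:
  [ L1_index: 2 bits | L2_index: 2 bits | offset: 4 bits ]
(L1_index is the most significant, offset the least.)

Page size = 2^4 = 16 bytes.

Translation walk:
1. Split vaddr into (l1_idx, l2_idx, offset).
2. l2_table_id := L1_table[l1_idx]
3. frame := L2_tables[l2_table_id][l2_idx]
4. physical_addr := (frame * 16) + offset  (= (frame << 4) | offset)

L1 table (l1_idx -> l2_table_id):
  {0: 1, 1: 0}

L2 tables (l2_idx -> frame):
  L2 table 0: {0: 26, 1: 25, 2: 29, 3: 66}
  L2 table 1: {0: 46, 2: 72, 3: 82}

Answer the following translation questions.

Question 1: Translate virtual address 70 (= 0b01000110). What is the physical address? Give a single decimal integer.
vaddr = 70 = 0b01000110
Split: l1_idx=1, l2_idx=0, offset=6
L1[1] = 0
L2[0][0] = 26
paddr = 26 * 16 + 6 = 422

Answer: 422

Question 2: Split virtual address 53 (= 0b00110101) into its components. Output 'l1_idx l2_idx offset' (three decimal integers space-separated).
vaddr = 53 = 0b00110101
  top 2 bits -> l1_idx = 0
  next 2 bits -> l2_idx = 3
  bottom 4 bits -> offset = 5

Answer: 0 3 5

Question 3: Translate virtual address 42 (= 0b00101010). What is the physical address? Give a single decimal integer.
Answer: 1162

Derivation:
vaddr = 42 = 0b00101010
Split: l1_idx=0, l2_idx=2, offset=10
L1[0] = 1
L2[1][2] = 72
paddr = 72 * 16 + 10 = 1162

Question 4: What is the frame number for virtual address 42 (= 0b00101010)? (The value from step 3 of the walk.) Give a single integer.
Answer: 72

Derivation:
vaddr = 42: l1_idx=0, l2_idx=2
L1[0] = 1; L2[1][2] = 72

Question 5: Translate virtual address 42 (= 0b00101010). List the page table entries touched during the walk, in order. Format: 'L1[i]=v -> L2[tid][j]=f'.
Answer: L1[0]=1 -> L2[1][2]=72

Derivation:
vaddr = 42 = 0b00101010
Split: l1_idx=0, l2_idx=2, offset=10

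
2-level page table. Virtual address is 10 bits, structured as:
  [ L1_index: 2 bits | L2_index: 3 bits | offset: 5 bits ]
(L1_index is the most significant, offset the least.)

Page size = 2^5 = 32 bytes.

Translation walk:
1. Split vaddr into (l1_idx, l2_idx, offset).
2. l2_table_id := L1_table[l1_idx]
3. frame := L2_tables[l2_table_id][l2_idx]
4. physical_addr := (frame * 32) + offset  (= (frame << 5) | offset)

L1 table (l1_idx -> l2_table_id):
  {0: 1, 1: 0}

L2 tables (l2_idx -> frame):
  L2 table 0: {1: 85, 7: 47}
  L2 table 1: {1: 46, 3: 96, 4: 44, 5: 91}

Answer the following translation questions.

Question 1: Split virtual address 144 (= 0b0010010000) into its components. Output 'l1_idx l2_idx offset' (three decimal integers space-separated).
Answer: 0 4 16

Derivation:
vaddr = 144 = 0b0010010000
  top 2 bits -> l1_idx = 0
  next 3 bits -> l2_idx = 4
  bottom 5 bits -> offset = 16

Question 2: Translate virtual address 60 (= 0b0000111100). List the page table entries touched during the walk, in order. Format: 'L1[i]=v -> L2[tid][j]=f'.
vaddr = 60 = 0b0000111100
Split: l1_idx=0, l2_idx=1, offset=28

Answer: L1[0]=1 -> L2[1][1]=46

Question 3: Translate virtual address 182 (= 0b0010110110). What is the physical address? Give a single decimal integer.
vaddr = 182 = 0b0010110110
Split: l1_idx=0, l2_idx=5, offset=22
L1[0] = 1
L2[1][5] = 91
paddr = 91 * 32 + 22 = 2934

Answer: 2934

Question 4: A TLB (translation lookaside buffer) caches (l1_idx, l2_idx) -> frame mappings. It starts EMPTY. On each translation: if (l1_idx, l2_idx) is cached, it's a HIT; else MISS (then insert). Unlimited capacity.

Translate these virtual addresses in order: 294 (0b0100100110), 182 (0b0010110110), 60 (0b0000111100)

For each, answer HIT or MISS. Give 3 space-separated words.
Answer: MISS MISS MISS

Derivation:
vaddr=294: (1,1) not in TLB -> MISS, insert
vaddr=182: (0,5) not in TLB -> MISS, insert
vaddr=60: (0,1) not in TLB -> MISS, insert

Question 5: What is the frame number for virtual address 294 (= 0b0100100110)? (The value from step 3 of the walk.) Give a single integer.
Answer: 85

Derivation:
vaddr = 294: l1_idx=1, l2_idx=1
L1[1] = 0; L2[0][1] = 85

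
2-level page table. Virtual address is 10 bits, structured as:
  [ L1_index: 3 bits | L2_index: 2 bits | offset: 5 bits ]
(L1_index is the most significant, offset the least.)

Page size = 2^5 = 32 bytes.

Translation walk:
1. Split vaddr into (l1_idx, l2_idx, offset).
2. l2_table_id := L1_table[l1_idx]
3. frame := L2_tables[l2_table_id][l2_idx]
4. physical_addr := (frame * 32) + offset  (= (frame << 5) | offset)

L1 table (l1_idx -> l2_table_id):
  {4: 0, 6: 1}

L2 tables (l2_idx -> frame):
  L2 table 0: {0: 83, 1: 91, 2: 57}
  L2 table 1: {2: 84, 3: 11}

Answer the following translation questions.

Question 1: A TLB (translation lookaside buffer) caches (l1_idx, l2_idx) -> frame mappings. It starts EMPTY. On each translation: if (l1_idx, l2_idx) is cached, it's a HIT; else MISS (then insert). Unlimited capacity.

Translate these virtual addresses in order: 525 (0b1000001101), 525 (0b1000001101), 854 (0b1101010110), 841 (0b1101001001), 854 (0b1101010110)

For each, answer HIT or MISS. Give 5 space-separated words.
vaddr=525: (4,0) not in TLB -> MISS, insert
vaddr=525: (4,0) in TLB -> HIT
vaddr=854: (6,2) not in TLB -> MISS, insert
vaddr=841: (6,2) in TLB -> HIT
vaddr=854: (6,2) in TLB -> HIT

Answer: MISS HIT MISS HIT HIT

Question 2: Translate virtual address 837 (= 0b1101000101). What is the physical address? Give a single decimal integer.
vaddr = 837 = 0b1101000101
Split: l1_idx=6, l2_idx=2, offset=5
L1[6] = 1
L2[1][2] = 84
paddr = 84 * 32 + 5 = 2693

Answer: 2693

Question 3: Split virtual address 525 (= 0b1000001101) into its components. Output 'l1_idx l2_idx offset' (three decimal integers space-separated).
vaddr = 525 = 0b1000001101
  top 3 bits -> l1_idx = 4
  next 2 bits -> l2_idx = 0
  bottom 5 bits -> offset = 13

Answer: 4 0 13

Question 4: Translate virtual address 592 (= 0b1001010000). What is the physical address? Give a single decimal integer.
vaddr = 592 = 0b1001010000
Split: l1_idx=4, l2_idx=2, offset=16
L1[4] = 0
L2[0][2] = 57
paddr = 57 * 32 + 16 = 1840

Answer: 1840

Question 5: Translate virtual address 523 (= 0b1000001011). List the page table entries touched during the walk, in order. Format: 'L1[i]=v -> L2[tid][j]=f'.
Answer: L1[4]=0 -> L2[0][0]=83

Derivation:
vaddr = 523 = 0b1000001011
Split: l1_idx=4, l2_idx=0, offset=11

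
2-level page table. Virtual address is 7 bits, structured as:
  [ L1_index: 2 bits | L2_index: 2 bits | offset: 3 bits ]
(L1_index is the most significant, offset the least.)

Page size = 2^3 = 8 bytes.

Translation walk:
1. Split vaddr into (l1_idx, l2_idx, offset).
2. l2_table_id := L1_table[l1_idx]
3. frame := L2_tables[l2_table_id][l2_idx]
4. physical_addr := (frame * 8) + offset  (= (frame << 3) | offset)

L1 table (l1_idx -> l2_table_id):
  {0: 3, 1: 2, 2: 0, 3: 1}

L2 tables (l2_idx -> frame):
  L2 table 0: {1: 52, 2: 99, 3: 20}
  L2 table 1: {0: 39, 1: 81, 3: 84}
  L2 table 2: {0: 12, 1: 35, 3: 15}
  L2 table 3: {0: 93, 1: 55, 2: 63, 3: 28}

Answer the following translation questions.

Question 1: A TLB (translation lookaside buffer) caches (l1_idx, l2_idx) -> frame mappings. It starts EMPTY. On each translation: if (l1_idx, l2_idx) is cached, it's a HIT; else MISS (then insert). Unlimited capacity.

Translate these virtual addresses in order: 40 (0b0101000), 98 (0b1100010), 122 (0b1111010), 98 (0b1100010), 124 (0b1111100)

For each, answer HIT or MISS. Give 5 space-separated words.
vaddr=40: (1,1) not in TLB -> MISS, insert
vaddr=98: (3,0) not in TLB -> MISS, insert
vaddr=122: (3,3) not in TLB -> MISS, insert
vaddr=98: (3,0) in TLB -> HIT
vaddr=124: (3,3) in TLB -> HIT

Answer: MISS MISS MISS HIT HIT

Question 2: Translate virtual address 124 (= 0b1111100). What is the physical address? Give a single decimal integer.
Answer: 676

Derivation:
vaddr = 124 = 0b1111100
Split: l1_idx=3, l2_idx=3, offset=4
L1[3] = 1
L2[1][3] = 84
paddr = 84 * 8 + 4 = 676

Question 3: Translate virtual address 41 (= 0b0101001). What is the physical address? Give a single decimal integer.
Answer: 281

Derivation:
vaddr = 41 = 0b0101001
Split: l1_idx=1, l2_idx=1, offset=1
L1[1] = 2
L2[2][1] = 35
paddr = 35 * 8 + 1 = 281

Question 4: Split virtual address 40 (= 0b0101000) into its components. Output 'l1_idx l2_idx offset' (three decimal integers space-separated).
Answer: 1 1 0

Derivation:
vaddr = 40 = 0b0101000
  top 2 bits -> l1_idx = 1
  next 2 bits -> l2_idx = 1
  bottom 3 bits -> offset = 0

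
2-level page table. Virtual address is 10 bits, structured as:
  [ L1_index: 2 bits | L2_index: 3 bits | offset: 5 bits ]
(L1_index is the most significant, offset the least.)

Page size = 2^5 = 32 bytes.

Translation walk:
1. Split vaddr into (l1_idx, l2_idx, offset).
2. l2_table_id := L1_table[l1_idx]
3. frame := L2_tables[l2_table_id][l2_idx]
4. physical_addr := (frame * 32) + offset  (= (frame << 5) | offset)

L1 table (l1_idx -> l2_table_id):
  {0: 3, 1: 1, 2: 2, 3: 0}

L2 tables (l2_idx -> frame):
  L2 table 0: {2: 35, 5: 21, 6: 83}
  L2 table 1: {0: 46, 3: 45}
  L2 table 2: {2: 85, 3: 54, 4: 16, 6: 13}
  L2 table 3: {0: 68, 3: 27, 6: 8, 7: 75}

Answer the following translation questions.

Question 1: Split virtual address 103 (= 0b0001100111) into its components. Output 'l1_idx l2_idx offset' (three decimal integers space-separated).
Answer: 0 3 7

Derivation:
vaddr = 103 = 0b0001100111
  top 2 bits -> l1_idx = 0
  next 3 bits -> l2_idx = 3
  bottom 5 bits -> offset = 7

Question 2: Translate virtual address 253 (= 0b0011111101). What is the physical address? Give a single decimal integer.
vaddr = 253 = 0b0011111101
Split: l1_idx=0, l2_idx=7, offset=29
L1[0] = 3
L2[3][7] = 75
paddr = 75 * 32 + 29 = 2429

Answer: 2429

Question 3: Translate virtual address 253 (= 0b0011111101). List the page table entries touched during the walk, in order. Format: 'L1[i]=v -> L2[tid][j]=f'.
vaddr = 253 = 0b0011111101
Split: l1_idx=0, l2_idx=7, offset=29

Answer: L1[0]=3 -> L2[3][7]=75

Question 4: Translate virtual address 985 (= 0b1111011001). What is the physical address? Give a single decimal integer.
vaddr = 985 = 0b1111011001
Split: l1_idx=3, l2_idx=6, offset=25
L1[3] = 0
L2[0][6] = 83
paddr = 83 * 32 + 25 = 2681

Answer: 2681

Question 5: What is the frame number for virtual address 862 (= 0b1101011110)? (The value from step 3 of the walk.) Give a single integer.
Answer: 35

Derivation:
vaddr = 862: l1_idx=3, l2_idx=2
L1[3] = 0; L2[0][2] = 35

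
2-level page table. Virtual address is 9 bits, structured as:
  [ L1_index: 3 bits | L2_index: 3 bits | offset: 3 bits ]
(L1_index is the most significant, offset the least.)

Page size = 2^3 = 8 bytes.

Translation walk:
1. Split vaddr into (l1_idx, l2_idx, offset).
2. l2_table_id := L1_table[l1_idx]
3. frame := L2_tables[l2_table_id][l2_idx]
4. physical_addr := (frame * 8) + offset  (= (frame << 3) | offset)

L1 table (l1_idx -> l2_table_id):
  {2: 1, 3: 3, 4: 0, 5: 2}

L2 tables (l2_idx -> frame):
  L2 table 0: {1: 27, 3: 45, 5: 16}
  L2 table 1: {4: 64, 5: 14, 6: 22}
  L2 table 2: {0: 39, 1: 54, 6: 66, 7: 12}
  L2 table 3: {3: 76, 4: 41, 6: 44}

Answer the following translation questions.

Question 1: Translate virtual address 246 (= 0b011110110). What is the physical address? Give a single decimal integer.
vaddr = 246 = 0b011110110
Split: l1_idx=3, l2_idx=6, offset=6
L1[3] = 3
L2[3][6] = 44
paddr = 44 * 8 + 6 = 358

Answer: 358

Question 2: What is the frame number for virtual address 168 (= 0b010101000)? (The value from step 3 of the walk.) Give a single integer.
vaddr = 168: l1_idx=2, l2_idx=5
L1[2] = 1; L2[1][5] = 14

Answer: 14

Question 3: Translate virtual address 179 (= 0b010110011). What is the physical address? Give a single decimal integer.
vaddr = 179 = 0b010110011
Split: l1_idx=2, l2_idx=6, offset=3
L1[2] = 1
L2[1][6] = 22
paddr = 22 * 8 + 3 = 179

Answer: 179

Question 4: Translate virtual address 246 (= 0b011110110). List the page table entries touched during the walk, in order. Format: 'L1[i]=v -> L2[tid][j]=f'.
Answer: L1[3]=3 -> L2[3][6]=44

Derivation:
vaddr = 246 = 0b011110110
Split: l1_idx=3, l2_idx=6, offset=6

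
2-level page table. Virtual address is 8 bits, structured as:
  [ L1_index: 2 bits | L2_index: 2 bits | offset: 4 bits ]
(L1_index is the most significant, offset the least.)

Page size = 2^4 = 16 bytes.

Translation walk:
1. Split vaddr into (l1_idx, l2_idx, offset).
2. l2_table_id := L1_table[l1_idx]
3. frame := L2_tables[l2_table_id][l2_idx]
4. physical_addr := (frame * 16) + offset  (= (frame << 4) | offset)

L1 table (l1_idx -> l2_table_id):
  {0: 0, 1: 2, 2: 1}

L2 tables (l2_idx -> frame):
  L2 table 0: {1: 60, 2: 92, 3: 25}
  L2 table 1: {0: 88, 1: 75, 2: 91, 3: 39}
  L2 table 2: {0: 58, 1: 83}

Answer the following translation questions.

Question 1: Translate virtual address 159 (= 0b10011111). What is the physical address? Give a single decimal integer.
Answer: 1215

Derivation:
vaddr = 159 = 0b10011111
Split: l1_idx=2, l2_idx=1, offset=15
L1[2] = 1
L2[1][1] = 75
paddr = 75 * 16 + 15 = 1215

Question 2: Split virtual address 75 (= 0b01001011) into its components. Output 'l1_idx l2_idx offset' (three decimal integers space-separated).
vaddr = 75 = 0b01001011
  top 2 bits -> l1_idx = 1
  next 2 bits -> l2_idx = 0
  bottom 4 bits -> offset = 11

Answer: 1 0 11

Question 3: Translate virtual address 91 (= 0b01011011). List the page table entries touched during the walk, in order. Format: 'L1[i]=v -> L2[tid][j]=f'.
vaddr = 91 = 0b01011011
Split: l1_idx=1, l2_idx=1, offset=11

Answer: L1[1]=2 -> L2[2][1]=83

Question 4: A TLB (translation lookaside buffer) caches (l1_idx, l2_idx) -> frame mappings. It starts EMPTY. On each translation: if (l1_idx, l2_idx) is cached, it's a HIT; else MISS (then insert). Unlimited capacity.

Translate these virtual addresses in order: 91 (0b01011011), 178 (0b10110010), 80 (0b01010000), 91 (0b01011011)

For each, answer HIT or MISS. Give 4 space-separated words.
vaddr=91: (1,1) not in TLB -> MISS, insert
vaddr=178: (2,3) not in TLB -> MISS, insert
vaddr=80: (1,1) in TLB -> HIT
vaddr=91: (1,1) in TLB -> HIT

Answer: MISS MISS HIT HIT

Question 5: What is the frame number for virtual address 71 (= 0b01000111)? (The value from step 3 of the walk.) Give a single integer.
vaddr = 71: l1_idx=1, l2_idx=0
L1[1] = 2; L2[2][0] = 58

Answer: 58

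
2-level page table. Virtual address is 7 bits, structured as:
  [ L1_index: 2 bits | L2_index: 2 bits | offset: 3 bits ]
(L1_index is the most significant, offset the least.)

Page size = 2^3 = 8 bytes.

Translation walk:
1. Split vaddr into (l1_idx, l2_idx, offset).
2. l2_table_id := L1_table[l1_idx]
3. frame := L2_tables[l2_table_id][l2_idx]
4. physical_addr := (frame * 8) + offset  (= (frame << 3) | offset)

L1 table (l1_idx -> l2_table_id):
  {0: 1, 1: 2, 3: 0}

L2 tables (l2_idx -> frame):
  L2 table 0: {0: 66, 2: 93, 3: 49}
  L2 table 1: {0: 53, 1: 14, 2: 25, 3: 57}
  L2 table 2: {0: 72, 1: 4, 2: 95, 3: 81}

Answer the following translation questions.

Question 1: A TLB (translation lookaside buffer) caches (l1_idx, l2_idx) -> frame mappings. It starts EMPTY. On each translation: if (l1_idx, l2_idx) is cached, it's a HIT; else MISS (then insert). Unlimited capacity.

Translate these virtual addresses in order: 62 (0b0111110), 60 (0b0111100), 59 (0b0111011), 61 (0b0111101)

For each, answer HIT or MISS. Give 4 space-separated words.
Answer: MISS HIT HIT HIT

Derivation:
vaddr=62: (1,3) not in TLB -> MISS, insert
vaddr=60: (1,3) in TLB -> HIT
vaddr=59: (1,3) in TLB -> HIT
vaddr=61: (1,3) in TLB -> HIT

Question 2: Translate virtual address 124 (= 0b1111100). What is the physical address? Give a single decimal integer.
vaddr = 124 = 0b1111100
Split: l1_idx=3, l2_idx=3, offset=4
L1[3] = 0
L2[0][3] = 49
paddr = 49 * 8 + 4 = 396

Answer: 396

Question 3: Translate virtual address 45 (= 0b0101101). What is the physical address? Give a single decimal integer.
Answer: 37

Derivation:
vaddr = 45 = 0b0101101
Split: l1_idx=1, l2_idx=1, offset=5
L1[1] = 2
L2[2][1] = 4
paddr = 4 * 8 + 5 = 37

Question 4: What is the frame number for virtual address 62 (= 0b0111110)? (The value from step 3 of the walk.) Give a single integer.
vaddr = 62: l1_idx=1, l2_idx=3
L1[1] = 2; L2[2][3] = 81

Answer: 81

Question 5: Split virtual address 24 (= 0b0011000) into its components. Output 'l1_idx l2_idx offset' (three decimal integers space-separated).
vaddr = 24 = 0b0011000
  top 2 bits -> l1_idx = 0
  next 2 bits -> l2_idx = 3
  bottom 3 bits -> offset = 0

Answer: 0 3 0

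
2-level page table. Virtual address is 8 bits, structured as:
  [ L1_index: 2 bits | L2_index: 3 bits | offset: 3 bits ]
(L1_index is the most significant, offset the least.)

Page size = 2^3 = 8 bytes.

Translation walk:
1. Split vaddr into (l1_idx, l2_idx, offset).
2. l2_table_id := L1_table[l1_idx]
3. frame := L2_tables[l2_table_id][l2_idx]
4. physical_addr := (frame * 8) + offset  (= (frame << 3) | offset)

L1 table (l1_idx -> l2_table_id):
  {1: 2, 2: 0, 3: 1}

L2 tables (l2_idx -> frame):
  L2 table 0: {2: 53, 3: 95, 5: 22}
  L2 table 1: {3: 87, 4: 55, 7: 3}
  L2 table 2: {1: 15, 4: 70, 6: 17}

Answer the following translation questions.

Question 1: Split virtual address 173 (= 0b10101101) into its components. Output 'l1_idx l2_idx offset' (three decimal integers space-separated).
Answer: 2 5 5

Derivation:
vaddr = 173 = 0b10101101
  top 2 bits -> l1_idx = 2
  next 3 bits -> l2_idx = 5
  bottom 3 bits -> offset = 5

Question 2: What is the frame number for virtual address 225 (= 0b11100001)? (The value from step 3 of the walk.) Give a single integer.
vaddr = 225: l1_idx=3, l2_idx=4
L1[3] = 1; L2[1][4] = 55

Answer: 55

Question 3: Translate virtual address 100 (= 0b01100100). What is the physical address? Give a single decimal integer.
vaddr = 100 = 0b01100100
Split: l1_idx=1, l2_idx=4, offset=4
L1[1] = 2
L2[2][4] = 70
paddr = 70 * 8 + 4 = 564

Answer: 564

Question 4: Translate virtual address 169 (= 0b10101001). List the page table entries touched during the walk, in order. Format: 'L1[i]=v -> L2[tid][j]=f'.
vaddr = 169 = 0b10101001
Split: l1_idx=2, l2_idx=5, offset=1

Answer: L1[2]=0 -> L2[0][5]=22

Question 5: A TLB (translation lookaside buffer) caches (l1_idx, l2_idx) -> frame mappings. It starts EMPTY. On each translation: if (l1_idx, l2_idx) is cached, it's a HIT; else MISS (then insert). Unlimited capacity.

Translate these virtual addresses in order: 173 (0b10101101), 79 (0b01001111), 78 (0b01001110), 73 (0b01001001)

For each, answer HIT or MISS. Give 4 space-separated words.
vaddr=173: (2,5) not in TLB -> MISS, insert
vaddr=79: (1,1) not in TLB -> MISS, insert
vaddr=78: (1,1) in TLB -> HIT
vaddr=73: (1,1) in TLB -> HIT

Answer: MISS MISS HIT HIT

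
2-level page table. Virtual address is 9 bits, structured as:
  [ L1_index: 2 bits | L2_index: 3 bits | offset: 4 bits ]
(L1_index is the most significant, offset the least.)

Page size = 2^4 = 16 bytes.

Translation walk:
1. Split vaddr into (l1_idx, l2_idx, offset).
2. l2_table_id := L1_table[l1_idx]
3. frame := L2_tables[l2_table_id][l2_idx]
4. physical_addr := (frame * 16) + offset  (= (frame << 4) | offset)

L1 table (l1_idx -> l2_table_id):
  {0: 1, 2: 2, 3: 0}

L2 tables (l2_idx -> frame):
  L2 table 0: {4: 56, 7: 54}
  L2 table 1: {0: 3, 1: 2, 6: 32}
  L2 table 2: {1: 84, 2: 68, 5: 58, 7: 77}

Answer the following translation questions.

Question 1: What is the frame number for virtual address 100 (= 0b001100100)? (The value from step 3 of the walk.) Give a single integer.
vaddr = 100: l1_idx=0, l2_idx=6
L1[0] = 1; L2[1][6] = 32

Answer: 32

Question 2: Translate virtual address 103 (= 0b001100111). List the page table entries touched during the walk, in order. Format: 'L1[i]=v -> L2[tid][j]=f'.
vaddr = 103 = 0b001100111
Split: l1_idx=0, l2_idx=6, offset=7

Answer: L1[0]=1 -> L2[1][6]=32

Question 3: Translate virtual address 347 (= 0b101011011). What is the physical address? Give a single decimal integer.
vaddr = 347 = 0b101011011
Split: l1_idx=2, l2_idx=5, offset=11
L1[2] = 2
L2[2][5] = 58
paddr = 58 * 16 + 11 = 939

Answer: 939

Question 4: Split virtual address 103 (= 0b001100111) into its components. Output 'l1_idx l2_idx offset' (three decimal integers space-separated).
vaddr = 103 = 0b001100111
  top 2 bits -> l1_idx = 0
  next 3 bits -> l2_idx = 6
  bottom 4 bits -> offset = 7

Answer: 0 6 7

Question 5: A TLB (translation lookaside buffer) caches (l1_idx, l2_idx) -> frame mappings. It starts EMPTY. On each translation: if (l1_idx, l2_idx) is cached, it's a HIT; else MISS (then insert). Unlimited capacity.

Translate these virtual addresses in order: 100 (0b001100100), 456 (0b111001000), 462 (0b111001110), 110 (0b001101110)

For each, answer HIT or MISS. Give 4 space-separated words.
Answer: MISS MISS HIT HIT

Derivation:
vaddr=100: (0,6) not in TLB -> MISS, insert
vaddr=456: (3,4) not in TLB -> MISS, insert
vaddr=462: (3,4) in TLB -> HIT
vaddr=110: (0,6) in TLB -> HIT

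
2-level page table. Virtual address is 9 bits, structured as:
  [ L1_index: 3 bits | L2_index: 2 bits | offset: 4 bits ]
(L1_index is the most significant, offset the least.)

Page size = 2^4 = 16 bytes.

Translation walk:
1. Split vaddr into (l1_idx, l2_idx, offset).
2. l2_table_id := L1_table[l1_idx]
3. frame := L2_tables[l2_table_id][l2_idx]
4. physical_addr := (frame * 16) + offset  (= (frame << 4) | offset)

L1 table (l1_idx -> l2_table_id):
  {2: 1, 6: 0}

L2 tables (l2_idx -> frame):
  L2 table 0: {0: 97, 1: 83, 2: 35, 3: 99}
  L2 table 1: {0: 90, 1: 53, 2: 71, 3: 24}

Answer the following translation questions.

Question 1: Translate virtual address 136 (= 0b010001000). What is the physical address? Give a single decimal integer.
vaddr = 136 = 0b010001000
Split: l1_idx=2, l2_idx=0, offset=8
L1[2] = 1
L2[1][0] = 90
paddr = 90 * 16 + 8 = 1448

Answer: 1448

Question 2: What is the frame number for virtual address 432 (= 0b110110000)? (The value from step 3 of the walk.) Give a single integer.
Answer: 99

Derivation:
vaddr = 432: l1_idx=6, l2_idx=3
L1[6] = 0; L2[0][3] = 99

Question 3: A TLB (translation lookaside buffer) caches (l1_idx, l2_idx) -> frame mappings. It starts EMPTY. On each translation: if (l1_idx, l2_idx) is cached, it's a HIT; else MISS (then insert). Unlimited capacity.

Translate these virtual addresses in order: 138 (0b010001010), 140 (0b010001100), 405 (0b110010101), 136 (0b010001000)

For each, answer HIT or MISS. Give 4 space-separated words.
Answer: MISS HIT MISS HIT

Derivation:
vaddr=138: (2,0) not in TLB -> MISS, insert
vaddr=140: (2,0) in TLB -> HIT
vaddr=405: (6,1) not in TLB -> MISS, insert
vaddr=136: (2,0) in TLB -> HIT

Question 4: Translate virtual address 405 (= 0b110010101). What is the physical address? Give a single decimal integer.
vaddr = 405 = 0b110010101
Split: l1_idx=6, l2_idx=1, offset=5
L1[6] = 0
L2[0][1] = 83
paddr = 83 * 16 + 5 = 1333

Answer: 1333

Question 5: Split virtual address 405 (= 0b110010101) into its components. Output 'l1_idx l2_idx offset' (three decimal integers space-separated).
vaddr = 405 = 0b110010101
  top 3 bits -> l1_idx = 6
  next 2 bits -> l2_idx = 1
  bottom 4 bits -> offset = 5

Answer: 6 1 5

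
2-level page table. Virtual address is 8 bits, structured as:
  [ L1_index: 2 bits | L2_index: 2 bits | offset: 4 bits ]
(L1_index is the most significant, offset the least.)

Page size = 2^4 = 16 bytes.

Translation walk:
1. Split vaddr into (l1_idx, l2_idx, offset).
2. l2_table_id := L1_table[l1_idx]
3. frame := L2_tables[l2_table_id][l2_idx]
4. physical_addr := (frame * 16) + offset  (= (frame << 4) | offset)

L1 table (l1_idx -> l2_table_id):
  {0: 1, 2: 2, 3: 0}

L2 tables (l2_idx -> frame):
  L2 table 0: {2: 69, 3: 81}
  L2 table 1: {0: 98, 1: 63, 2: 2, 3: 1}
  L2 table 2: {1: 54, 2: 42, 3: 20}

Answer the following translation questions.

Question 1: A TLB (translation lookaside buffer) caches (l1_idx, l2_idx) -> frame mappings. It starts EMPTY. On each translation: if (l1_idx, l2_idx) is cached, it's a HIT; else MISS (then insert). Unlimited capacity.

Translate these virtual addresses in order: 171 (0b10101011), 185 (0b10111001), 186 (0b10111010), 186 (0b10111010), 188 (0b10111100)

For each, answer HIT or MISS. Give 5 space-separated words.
Answer: MISS MISS HIT HIT HIT

Derivation:
vaddr=171: (2,2) not in TLB -> MISS, insert
vaddr=185: (2,3) not in TLB -> MISS, insert
vaddr=186: (2,3) in TLB -> HIT
vaddr=186: (2,3) in TLB -> HIT
vaddr=188: (2,3) in TLB -> HIT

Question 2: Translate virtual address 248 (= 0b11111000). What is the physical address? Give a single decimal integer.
vaddr = 248 = 0b11111000
Split: l1_idx=3, l2_idx=3, offset=8
L1[3] = 0
L2[0][3] = 81
paddr = 81 * 16 + 8 = 1304

Answer: 1304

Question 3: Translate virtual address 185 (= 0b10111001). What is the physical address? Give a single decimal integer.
Answer: 329

Derivation:
vaddr = 185 = 0b10111001
Split: l1_idx=2, l2_idx=3, offset=9
L1[2] = 2
L2[2][3] = 20
paddr = 20 * 16 + 9 = 329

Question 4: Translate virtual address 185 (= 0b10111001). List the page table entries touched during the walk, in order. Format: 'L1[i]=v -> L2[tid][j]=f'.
vaddr = 185 = 0b10111001
Split: l1_idx=2, l2_idx=3, offset=9

Answer: L1[2]=2 -> L2[2][3]=20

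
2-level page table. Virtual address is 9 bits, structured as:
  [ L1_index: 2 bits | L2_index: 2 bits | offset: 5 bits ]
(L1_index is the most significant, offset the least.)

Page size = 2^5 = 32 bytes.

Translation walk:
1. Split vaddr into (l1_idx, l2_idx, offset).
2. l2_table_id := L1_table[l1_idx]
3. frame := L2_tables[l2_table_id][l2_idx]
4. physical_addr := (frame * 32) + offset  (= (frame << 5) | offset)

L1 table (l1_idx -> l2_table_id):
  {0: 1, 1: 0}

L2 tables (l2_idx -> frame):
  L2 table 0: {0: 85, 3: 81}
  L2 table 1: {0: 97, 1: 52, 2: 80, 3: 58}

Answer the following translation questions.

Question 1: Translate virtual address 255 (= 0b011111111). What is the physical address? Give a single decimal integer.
Answer: 2623

Derivation:
vaddr = 255 = 0b011111111
Split: l1_idx=1, l2_idx=3, offset=31
L1[1] = 0
L2[0][3] = 81
paddr = 81 * 32 + 31 = 2623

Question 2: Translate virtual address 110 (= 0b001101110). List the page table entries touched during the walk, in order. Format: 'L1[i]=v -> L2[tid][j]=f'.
Answer: L1[0]=1 -> L2[1][3]=58

Derivation:
vaddr = 110 = 0b001101110
Split: l1_idx=0, l2_idx=3, offset=14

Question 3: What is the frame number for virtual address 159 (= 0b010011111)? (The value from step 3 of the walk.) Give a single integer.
vaddr = 159: l1_idx=1, l2_idx=0
L1[1] = 0; L2[0][0] = 85

Answer: 85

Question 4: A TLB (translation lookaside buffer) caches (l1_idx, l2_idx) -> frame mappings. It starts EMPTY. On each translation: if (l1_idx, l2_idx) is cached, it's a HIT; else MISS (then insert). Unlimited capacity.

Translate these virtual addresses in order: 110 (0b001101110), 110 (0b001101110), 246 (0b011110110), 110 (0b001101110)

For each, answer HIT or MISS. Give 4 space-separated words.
Answer: MISS HIT MISS HIT

Derivation:
vaddr=110: (0,3) not in TLB -> MISS, insert
vaddr=110: (0,3) in TLB -> HIT
vaddr=246: (1,3) not in TLB -> MISS, insert
vaddr=110: (0,3) in TLB -> HIT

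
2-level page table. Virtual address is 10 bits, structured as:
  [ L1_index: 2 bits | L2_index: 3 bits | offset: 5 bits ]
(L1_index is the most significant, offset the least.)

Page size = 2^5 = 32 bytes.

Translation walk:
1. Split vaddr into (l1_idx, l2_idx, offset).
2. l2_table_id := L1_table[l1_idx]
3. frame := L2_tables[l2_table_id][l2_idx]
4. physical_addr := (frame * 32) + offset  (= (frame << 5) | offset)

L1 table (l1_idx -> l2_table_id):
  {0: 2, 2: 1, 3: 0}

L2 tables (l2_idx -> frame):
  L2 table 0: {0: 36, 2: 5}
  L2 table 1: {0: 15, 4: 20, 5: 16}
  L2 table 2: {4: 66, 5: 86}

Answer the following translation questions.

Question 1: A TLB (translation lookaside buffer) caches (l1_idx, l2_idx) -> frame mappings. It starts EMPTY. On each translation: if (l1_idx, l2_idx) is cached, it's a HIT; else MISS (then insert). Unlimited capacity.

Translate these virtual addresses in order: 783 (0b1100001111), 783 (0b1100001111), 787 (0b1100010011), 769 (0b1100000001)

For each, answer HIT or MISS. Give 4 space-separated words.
vaddr=783: (3,0) not in TLB -> MISS, insert
vaddr=783: (3,0) in TLB -> HIT
vaddr=787: (3,0) in TLB -> HIT
vaddr=769: (3,0) in TLB -> HIT

Answer: MISS HIT HIT HIT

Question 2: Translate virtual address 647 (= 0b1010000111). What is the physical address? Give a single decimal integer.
vaddr = 647 = 0b1010000111
Split: l1_idx=2, l2_idx=4, offset=7
L1[2] = 1
L2[1][4] = 20
paddr = 20 * 32 + 7 = 647

Answer: 647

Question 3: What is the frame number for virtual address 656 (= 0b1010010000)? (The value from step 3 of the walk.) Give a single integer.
Answer: 20

Derivation:
vaddr = 656: l1_idx=2, l2_idx=4
L1[2] = 1; L2[1][4] = 20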